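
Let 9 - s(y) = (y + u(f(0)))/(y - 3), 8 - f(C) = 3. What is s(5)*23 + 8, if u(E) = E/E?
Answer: 146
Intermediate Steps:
f(C) = 5 (f(C) = 8 - 1*3 = 8 - 3 = 5)
u(E) = 1
s(y) = 9 - (1 + y)/(-3 + y) (s(y) = 9 - (y + 1)/(y - 3) = 9 - (1 + y)/(-3 + y))
s(5)*23 + 8 = (4*(-7 + 2*5)/(-3 + 5))*23 + 8 = (4*(-7 + 10)/2)*23 + 8 = (4*(1/2)*3)*23 + 8 = 6*23 + 8 = 138 + 8 = 146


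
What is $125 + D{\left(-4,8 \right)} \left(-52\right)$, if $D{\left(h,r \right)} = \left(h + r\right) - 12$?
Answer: $541$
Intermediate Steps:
$D{\left(h,r \right)} = -12 + h + r$
$125 + D{\left(-4,8 \right)} \left(-52\right) = 125 + \left(-12 - 4 + 8\right) \left(-52\right) = 125 - -416 = 125 + 416 = 541$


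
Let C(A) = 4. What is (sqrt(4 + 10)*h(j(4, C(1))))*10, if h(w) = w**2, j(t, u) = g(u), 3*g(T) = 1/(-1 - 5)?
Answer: 5*sqrt(14)/162 ≈ 0.11548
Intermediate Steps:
g(T) = -1/18 (g(T) = 1/(3*(-1 - 5)) = (1/3)/(-6) = (1/3)*(-1/6) = -1/18)
j(t, u) = -1/18
(sqrt(4 + 10)*h(j(4, C(1))))*10 = (sqrt(4 + 10)*(-1/18)**2)*10 = (sqrt(14)*(1/324))*10 = (sqrt(14)/324)*10 = 5*sqrt(14)/162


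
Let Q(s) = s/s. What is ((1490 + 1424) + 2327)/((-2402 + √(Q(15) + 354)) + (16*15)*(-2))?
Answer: -5034854/2768523 - 1747*√355/2768523 ≈ -1.8305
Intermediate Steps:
Q(s) = 1
((1490 + 1424) + 2327)/((-2402 + √(Q(15) + 354)) + (16*15)*(-2)) = ((1490 + 1424) + 2327)/((-2402 + √(1 + 354)) + (16*15)*(-2)) = (2914 + 2327)/((-2402 + √355) + 240*(-2)) = 5241/((-2402 + √355) - 480) = 5241/(-2882 + √355)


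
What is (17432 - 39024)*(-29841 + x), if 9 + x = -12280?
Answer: 909670960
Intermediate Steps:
x = -12289 (x = -9 - 12280 = -12289)
(17432 - 39024)*(-29841 + x) = (17432 - 39024)*(-29841 - 12289) = -21592*(-42130) = 909670960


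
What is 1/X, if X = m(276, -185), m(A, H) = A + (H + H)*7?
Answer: -1/2314 ≈ -0.00043215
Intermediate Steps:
m(A, H) = A + 14*H (m(A, H) = A + (2*H)*7 = A + 14*H)
X = -2314 (X = 276 + 14*(-185) = 276 - 2590 = -2314)
1/X = 1/(-2314) = -1/2314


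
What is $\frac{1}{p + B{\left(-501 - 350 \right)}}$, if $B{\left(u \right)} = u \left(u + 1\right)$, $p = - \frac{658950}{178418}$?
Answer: $\frac{89209}{64529000675} \approx 1.3825 \cdot 10^{-6}$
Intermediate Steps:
$p = - \frac{329475}{89209}$ ($p = \left(-658950\right) \frac{1}{178418} = - \frac{329475}{89209} \approx -3.6933$)
$B{\left(u \right)} = u \left(1 + u\right)$
$\frac{1}{p + B{\left(-501 - 350 \right)}} = \frac{1}{- \frac{329475}{89209} + \left(-501 - 350\right) \left(1 - 851\right)} = \frac{1}{- \frac{329475}{89209} - 851 \left(1 - 851\right)} = \frac{1}{- \frac{329475}{89209} - -723350} = \frac{1}{- \frac{329475}{89209} + 723350} = \frac{1}{\frac{64529000675}{89209}} = \frac{89209}{64529000675}$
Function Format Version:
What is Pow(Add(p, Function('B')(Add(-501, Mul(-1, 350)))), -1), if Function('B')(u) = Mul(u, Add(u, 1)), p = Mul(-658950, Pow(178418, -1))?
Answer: Rational(89209, 64529000675) ≈ 1.3825e-6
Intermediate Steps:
p = Rational(-329475, 89209) (p = Mul(-658950, Rational(1, 178418)) = Rational(-329475, 89209) ≈ -3.6933)
Function('B')(u) = Mul(u, Add(1, u))
Pow(Add(p, Function('B')(Add(-501, Mul(-1, 350)))), -1) = Pow(Add(Rational(-329475, 89209), Mul(Add(-501, Mul(-1, 350)), Add(1, Add(-501, Mul(-1, 350))))), -1) = Pow(Add(Rational(-329475, 89209), Mul(Add(-501, -350), Add(1, Add(-501, -350)))), -1) = Pow(Add(Rational(-329475, 89209), Mul(-851, Add(1, -851))), -1) = Pow(Add(Rational(-329475, 89209), Mul(-851, -850)), -1) = Pow(Add(Rational(-329475, 89209), 723350), -1) = Pow(Rational(64529000675, 89209), -1) = Rational(89209, 64529000675)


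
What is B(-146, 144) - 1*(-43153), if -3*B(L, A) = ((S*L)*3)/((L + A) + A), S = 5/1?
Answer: 3064228/71 ≈ 43158.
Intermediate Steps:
S = 5 (S = 5*1 = 5)
B(L, A) = -5*L/(L + 2*A) (B(L, A) = -(5*L)*3/(3*((L + A) + A)) = -15*L/(3*((A + L) + A)) = -15*L/(3*(L + 2*A)) = -5*L/(L + 2*A))
B(-146, 144) - 1*(-43153) = -5*(-146)/(-146 + 2*144) - 1*(-43153) = -5*(-146)/(-146 + 288) + 43153 = -5*(-146)/142 + 43153 = -5*(-146)*1/142 + 43153 = 365/71 + 43153 = 3064228/71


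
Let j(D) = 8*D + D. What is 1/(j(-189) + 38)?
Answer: -1/1663 ≈ -0.00060132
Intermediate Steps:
j(D) = 9*D
1/(j(-189) + 38) = 1/(9*(-189) + 38) = 1/(-1701 + 38) = 1/(-1663) = -1/1663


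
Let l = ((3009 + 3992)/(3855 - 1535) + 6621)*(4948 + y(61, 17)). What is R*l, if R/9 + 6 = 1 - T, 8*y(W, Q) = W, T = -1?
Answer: -1096655938281/928 ≈ -1.1817e+9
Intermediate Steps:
y(W, Q) = W/8
l = 121850659809/3712 (l = ((3009 + 3992)/(3855 - 1535) + 6621)*(4948 + (1/8)*61) = (7001/2320 + 6621)*(4948 + 61/8) = (7001*(1/2320) + 6621)*(39645/8) = (7001/2320 + 6621)*(39645/8) = (15367721/2320)*(39645/8) = 121850659809/3712 ≈ 3.2826e+7)
R = -36 (R = -54 + 9*(1 - 1*(-1)) = -54 + 9*(1 + 1) = -54 + 9*2 = -54 + 18 = -36)
R*l = -36*121850659809/3712 = -1096655938281/928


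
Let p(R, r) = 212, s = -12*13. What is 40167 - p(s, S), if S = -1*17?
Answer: 39955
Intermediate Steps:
s = -156
S = -17
40167 - p(s, S) = 40167 - 1*212 = 40167 - 212 = 39955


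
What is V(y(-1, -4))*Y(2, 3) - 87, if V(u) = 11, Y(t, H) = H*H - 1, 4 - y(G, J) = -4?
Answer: 1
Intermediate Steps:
y(G, J) = 8 (y(G, J) = 4 - 1*(-4) = 4 + 4 = 8)
Y(t, H) = -1 + H² (Y(t, H) = H² - 1 = -1 + H²)
V(y(-1, -4))*Y(2, 3) - 87 = 11*(-1 + 3²) - 87 = 11*(-1 + 9) - 87 = 11*8 - 87 = 88 - 87 = 1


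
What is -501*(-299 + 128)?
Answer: 85671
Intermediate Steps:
-501*(-299 + 128) = -501*(-171) = 85671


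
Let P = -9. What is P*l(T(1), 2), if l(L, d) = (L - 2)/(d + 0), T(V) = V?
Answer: 9/2 ≈ 4.5000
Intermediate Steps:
l(L, d) = (-2 + L)/d
P*l(T(1), 2) = -9*(-2 + 1)/2 = -9*(-1)/2 = -9*(-½) = 9/2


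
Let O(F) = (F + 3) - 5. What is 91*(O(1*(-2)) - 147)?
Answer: -13741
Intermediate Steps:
O(F) = -2 + F (O(F) = (3 + F) - 5 = -2 + F)
91*(O(1*(-2)) - 147) = 91*((-2 + 1*(-2)) - 147) = 91*((-2 - 2) - 147) = 91*(-4 - 147) = 91*(-151) = -13741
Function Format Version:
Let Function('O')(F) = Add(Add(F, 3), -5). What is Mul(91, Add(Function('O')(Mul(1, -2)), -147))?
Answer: -13741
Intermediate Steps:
Function('O')(F) = Add(-2, F) (Function('O')(F) = Add(Add(3, F), -5) = Add(-2, F))
Mul(91, Add(Function('O')(Mul(1, -2)), -147)) = Mul(91, Add(Add(-2, Mul(1, -2)), -147)) = Mul(91, Add(Add(-2, -2), -147)) = Mul(91, Add(-4, -147)) = Mul(91, -151) = -13741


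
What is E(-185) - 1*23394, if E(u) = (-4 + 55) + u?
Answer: -23528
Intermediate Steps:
E(u) = 51 + u
E(-185) - 1*23394 = (51 - 185) - 1*23394 = -134 - 23394 = -23528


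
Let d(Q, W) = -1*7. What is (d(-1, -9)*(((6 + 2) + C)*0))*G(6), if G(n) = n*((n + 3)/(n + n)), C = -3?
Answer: 0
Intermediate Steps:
d(Q, W) = -7
G(n) = 3/2 + n/2 (G(n) = n*((3 + n)/((2*n))) = n*((3 + n)*(1/(2*n))) = n*((3 + n)/(2*n)) = 3/2 + n/2)
(d(-1, -9)*(((6 + 2) + C)*0))*G(6) = (-7*((6 + 2) - 3)*0)*(3/2 + (½)*6) = (-7*(8 - 3)*0)*(3/2 + 3) = -35*0*(9/2) = -7*0*(9/2) = 0*(9/2) = 0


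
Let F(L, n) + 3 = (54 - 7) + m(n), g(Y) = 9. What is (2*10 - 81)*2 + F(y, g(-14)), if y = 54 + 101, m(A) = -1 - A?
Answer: -88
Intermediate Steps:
y = 155
F(L, n) = 43 - n (F(L, n) = -3 + ((54 - 7) + (-1 - n)) = -3 + (47 + (-1 - n)) = -3 + (46 - n) = 43 - n)
(2*10 - 81)*2 + F(y, g(-14)) = (2*10 - 81)*2 + (43 - 1*9) = (20 - 81)*2 + (43 - 9) = -61*2 + 34 = -122 + 34 = -88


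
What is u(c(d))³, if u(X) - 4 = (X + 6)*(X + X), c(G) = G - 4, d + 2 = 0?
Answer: 64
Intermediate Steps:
d = -2 (d = -2 + 0 = -2)
c(G) = -4 + G
u(X) = 4 + 2*X*(6 + X) (u(X) = 4 + (X + 6)*(X + X) = 4 + (6 + X)*(2*X) = 4 + 2*X*(6 + X))
u(c(d))³ = (4 + 2*(-4 - 2)² + 12*(-4 - 2))³ = (4 + 2*(-6)² + 12*(-6))³ = (4 + 2*36 - 72)³ = (4 + 72 - 72)³ = 4³ = 64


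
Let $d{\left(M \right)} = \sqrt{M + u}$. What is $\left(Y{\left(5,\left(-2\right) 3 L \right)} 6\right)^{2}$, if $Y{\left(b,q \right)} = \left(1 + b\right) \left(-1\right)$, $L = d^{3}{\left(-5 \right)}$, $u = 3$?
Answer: $1296$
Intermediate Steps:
$d{\left(M \right)} = \sqrt{3 + M}$ ($d{\left(M \right)} = \sqrt{M + 3} = \sqrt{3 + M}$)
$L = - 2 i \sqrt{2}$ ($L = \left(\sqrt{3 - 5}\right)^{3} = \left(\sqrt{-2}\right)^{3} = \left(i \sqrt{2}\right)^{3} = - 2 i \sqrt{2} \approx - 2.8284 i$)
$Y{\left(b,q \right)} = -1 - b$
$\left(Y{\left(5,\left(-2\right) 3 L \right)} 6\right)^{2} = \left(\left(-1 - 5\right) 6\right)^{2} = \left(\left(-6\right) 6\right)^{2} = \left(-36\right)^{2} = 1296$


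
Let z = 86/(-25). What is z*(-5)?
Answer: 86/5 ≈ 17.200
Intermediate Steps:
z = -86/25 (z = 86*(-1/25) = -86/25 ≈ -3.4400)
z*(-5) = -86/25*(-5) = 86/5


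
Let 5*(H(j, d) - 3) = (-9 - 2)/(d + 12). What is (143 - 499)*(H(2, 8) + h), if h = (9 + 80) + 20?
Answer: -995821/25 ≈ -39833.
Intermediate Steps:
H(j, d) = 3 - 11/(5*(12 + d)) (H(j, d) = 3 + ((-9 - 2)/(d + 12))/5 = 3 + (-11/(12 + d))/5 = 3 - 11/(5*(12 + d)))
h = 109 (h = 89 + 20 = 109)
(143 - 499)*(H(2, 8) + h) = (143 - 499)*((169 + 15*8)/(5*(12 + 8)) + 109) = -356*((⅕)*(169 + 120)/20 + 109) = -356*((⅕)*(1/20)*289 + 109) = -356*(289/100 + 109) = -356*11189/100 = -995821/25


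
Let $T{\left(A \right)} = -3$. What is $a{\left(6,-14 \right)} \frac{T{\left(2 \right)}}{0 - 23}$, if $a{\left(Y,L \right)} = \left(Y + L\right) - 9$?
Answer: $- \frac{51}{23} \approx -2.2174$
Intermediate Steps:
$a{\left(Y,L \right)} = -9 + L + Y$ ($a{\left(Y,L \right)} = \left(L + Y\right) - 9 = -9 + L + Y$)
$a{\left(6,-14 \right)} \frac{T{\left(2 \right)}}{0 - 23} = \left(-9 - 14 + 6\right) \left(- \frac{3}{0 - 23}\right) = - 17 \left(- \frac{3}{0 - 23}\right) = - 17 \left(- \frac{3}{-23}\right) = - 17 \left(\left(-3\right) \left(- \frac{1}{23}\right)\right) = \left(-17\right) \frac{3}{23} = - \frac{51}{23}$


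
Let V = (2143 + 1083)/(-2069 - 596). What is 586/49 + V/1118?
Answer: 872905673/72997015 ≈ 11.958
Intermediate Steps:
V = -3226/2665 (V = 3226/(-2665) = 3226*(-1/2665) = -3226/2665 ≈ -1.2105)
586/49 + V/1118 = 586/49 - 3226/2665/1118 = 586*(1/49) - 3226/2665*1/1118 = 586/49 - 1613/1489735 = 872905673/72997015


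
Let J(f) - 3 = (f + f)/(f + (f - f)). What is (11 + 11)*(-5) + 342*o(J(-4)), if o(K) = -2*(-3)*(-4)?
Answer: -8318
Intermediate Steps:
J(f) = 5 (J(f) = 3 + (f + f)/(f + (f - f)) = 3 + (2*f)/(f + 0) = 3 + (2*f)/f = 3 + 2 = 5)
o(K) = -24 (o(K) = 6*(-4) = -24)
(11 + 11)*(-5) + 342*o(J(-4)) = (11 + 11)*(-5) + 342*(-24) = 22*(-5) - 8208 = -110 - 8208 = -8318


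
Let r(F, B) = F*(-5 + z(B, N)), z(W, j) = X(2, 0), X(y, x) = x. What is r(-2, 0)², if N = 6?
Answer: 100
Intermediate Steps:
z(W, j) = 0
r(F, B) = -5*F (r(F, B) = F*(-5 + 0) = F*(-5) = -5*F)
r(-2, 0)² = (-5*(-2))² = 10² = 100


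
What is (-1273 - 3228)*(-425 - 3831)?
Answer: 19156256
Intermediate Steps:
(-1273 - 3228)*(-425 - 3831) = -4501*(-4256) = 19156256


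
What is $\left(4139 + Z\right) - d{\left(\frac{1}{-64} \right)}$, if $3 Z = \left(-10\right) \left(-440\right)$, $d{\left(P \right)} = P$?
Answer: $\frac{1076291}{192} \approx 5605.7$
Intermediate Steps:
$Z = \frac{4400}{3}$ ($Z = \frac{\left(-10\right) \left(-440\right)}{3} = \frac{1}{3} \cdot 4400 = \frac{4400}{3} \approx 1466.7$)
$\left(4139 + Z\right) - d{\left(\frac{1}{-64} \right)} = \left(4139 + \frac{4400}{3}\right) - \frac{1}{-64} = \frac{16817}{3} - - \frac{1}{64} = \frac{16817}{3} + \frac{1}{64} = \frac{1076291}{192}$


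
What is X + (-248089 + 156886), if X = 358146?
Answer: 266943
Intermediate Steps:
X + (-248089 + 156886) = 358146 + (-248089 + 156886) = 358146 - 91203 = 266943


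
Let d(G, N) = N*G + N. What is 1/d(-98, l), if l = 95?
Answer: -1/9215 ≈ -0.00010852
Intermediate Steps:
d(G, N) = N + G*N (d(G, N) = G*N + N = N + G*N)
1/d(-98, l) = 1/(95*(1 - 98)) = 1/(95*(-97)) = 1/(-9215) = -1/9215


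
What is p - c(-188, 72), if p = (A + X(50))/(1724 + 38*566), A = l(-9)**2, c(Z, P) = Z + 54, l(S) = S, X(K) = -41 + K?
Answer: 518863/3872 ≈ 134.00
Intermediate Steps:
c(Z, P) = 54 + Z
A = 81 (A = (-9)**2 = 81)
p = 15/3872 (p = (81 + (-41 + 50))/(1724 + 38*566) = (81 + 9)/(1724 + 21508) = 90/23232 = 90*(1/23232) = 15/3872 ≈ 0.0038740)
p - c(-188, 72) = 15/3872 - (54 - 188) = 15/3872 - 1*(-134) = 15/3872 + 134 = 518863/3872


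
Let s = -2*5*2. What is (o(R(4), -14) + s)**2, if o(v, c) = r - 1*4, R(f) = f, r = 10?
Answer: 196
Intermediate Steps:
s = -20 (s = -10*2 = -20)
o(v, c) = 6 (o(v, c) = 10 - 1*4 = 10 - 4 = 6)
(o(R(4), -14) + s)**2 = (6 - 20)**2 = (-14)**2 = 196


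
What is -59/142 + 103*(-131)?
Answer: -1916065/142 ≈ -13493.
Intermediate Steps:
-59/142 + 103*(-131) = -59*1/142 - 13493 = -59/142 - 13493 = -1916065/142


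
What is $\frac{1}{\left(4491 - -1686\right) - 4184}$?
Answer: $\frac{1}{1993} \approx 0.00050176$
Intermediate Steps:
$\frac{1}{\left(4491 - -1686\right) - 4184} = \frac{1}{\left(4491 + 1686\right) - 4184} = \frac{1}{6177 - 4184} = \frac{1}{1993}$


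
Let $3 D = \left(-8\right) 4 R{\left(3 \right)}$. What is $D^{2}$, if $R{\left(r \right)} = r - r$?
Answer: $0$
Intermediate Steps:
$R{\left(r \right)} = 0$
$D = 0$ ($D = \frac{\left(-8\right) 4 \cdot 0}{3} = \frac{\left(-32\right) 0}{3} = \frac{1}{3} \cdot 0 = 0$)
$D^{2} = 0^{2} = 0$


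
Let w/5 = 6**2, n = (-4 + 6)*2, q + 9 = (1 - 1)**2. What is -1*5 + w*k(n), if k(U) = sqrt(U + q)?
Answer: -5 + 180*I*sqrt(5) ≈ -5.0 + 402.49*I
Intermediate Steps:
q = -9 (q = -9 + (1 - 1)**2 = -9 + 0**2 = -9 + 0 = -9)
n = 4 (n = 2*2 = 4)
k(U) = sqrt(-9 + U) (k(U) = sqrt(U - 9) = sqrt(-9 + U))
w = 180 (w = 5*6**2 = 5*36 = 180)
-1*5 + w*k(n) = -1*5 + 180*sqrt(-9 + 4) = -5 + 180*sqrt(-5) = -5 + 180*(I*sqrt(5)) = -5 + 180*I*sqrt(5)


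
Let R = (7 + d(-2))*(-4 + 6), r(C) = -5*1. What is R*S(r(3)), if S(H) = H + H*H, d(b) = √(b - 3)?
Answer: 280 + 40*I*√5 ≈ 280.0 + 89.443*I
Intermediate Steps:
r(C) = -5
d(b) = √(-3 + b)
S(H) = H + H²
R = 14 + 2*I*√5 (R = (7 + √(-3 - 2))*(-4 + 6) = (7 + √(-5))*2 = (7 + I*√5)*2 = 14 + 2*I*√5 ≈ 14.0 + 4.4721*I)
R*S(r(3)) = (14 + 2*I*√5)*(-5*(1 - 5)) = (14 + 2*I*√5)*(-5*(-4)) = (14 + 2*I*√5)*20 = 280 + 40*I*√5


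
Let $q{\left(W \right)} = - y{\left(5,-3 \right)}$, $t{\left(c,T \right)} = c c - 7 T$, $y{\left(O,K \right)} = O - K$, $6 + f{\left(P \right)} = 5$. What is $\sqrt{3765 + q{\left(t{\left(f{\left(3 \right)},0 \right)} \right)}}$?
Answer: $17 \sqrt{13} \approx 61.294$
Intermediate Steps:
$f{\left(P \right)} = -1$ ($f{\left(P \right)} = -6 + 5 = -1$)
$t{\left(c,T \right)} = c^{2} - 7 T$
$q{\left(W \right)} = -8$ ($q{\left(W \right)} = - (5 - -3) = - (5 + 3) = \left(-1\right) 8 = -8$)
$\sqrt{3765 + q{\left(t{\left(f{\left(3 \right)},0 \right)} \right)}} = \sqrt{3765 - 8} = \sqrt{3757} = 17 \sqrt{13}$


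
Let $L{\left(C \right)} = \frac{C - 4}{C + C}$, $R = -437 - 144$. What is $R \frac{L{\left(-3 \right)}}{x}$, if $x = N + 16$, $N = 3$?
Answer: $- \frac{4067}{114} \approx -35.675$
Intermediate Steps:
$R = -581$
$L{\left(C \right)} = \frac{-4 + C}{2 C}$
$x = 19$ ($x = 3 + 16 = 19$)
$R \frac{L{\left(-3 \right)}}{x} = - 581 \frac{\frac{1}{2} \frac{1}{-3} \left(-4 - 3\right)}{19} = - 581 \cdot \frac{1}{2} \left(- \frac{1}{3}\right) \left(-7\right) \frac{1}{19} = - 581 \cdot \frac{7}{6} \cdot \frac{1}{19} = \left(-581\right) \frac{7}{114} = - \frac{4067}{114}$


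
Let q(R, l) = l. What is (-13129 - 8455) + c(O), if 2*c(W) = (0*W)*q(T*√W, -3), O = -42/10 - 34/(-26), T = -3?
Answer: -21584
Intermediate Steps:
O = -188/65 (O = -42*⅒ - 34*(-1/26) = -21/5 + 17/13 = -188/65 ≈ -2.8923)
c(W) = 0 (c(W) = ((0*W)*(-3))/2 = (0*(-3))/2 = (½)*0 = 0)
(-13129 - 8455) + c(O) = (-13129 - 8455) + 0 = -21584 + 0 = -21584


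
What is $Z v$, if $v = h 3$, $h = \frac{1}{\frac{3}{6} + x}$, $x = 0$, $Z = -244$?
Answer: $-1464$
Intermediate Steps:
$h = 2$ ($h = \frac{1}{\frac{3}{6} + 0} = \frac{1}{3 \cdot \frac{1}{6} + 0} = \frac{1}{\frac{1}{2} + 0} = \frac{1}{\frac{1}{2}} = 2$)
$v = 6$ ($v = 2 \cdot 3 = 6$)
$Z v = \left(-244\right) 6 = -1464$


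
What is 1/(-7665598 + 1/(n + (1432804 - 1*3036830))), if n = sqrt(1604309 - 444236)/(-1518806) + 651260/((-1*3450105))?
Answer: -10830990591519230923215366659522249244929693/83026019816375385904190664912222920386592578128464 - 1084721328401510169*sqrt(128897)/83026019816375385904190664912222920386592578128464 ≈ -1.3045e-7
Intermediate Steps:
n = -130252/690021 - 3*sqrt(128897)/1518806 (n = sqrt(1160073)*(-1/1518806) + 651260/(-3450105) = (3*sqrt(128897))*(-1/1518806) + 651260*(-1/3450105) = -3*sqrt(128897)/1518806 - 130252/690021 = -130252/690021 - 3*sqrt(128897)/1518806 ≈ -0.18947)
1/(-7665598 + 1/(n + (1432804 - 1*3036830))) = 1/(-7665598 + 1/((-130252/690021 - 3*sqrt(128897)/1518806) + (1432804 - 1*3036830))) = 1/(-7665598 + 1/((-130252/690021 - 3*sqrt(128897)/1518806) + (1432804 - 3036830))) = 1/(-7665598 + 1/((-130252/690021 - 3*sqrt(128897)/1518806) - 1604026)) = 1/(-7665598 + 1/(-1106811754798/690021 - 3*sqrt(128897)/1518806))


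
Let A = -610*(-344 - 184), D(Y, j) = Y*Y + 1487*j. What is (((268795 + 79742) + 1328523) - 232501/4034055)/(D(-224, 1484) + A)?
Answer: 6765352045799/10403682619020 ≈ 0.65028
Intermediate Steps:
D(Y, j) = Y² + 1487*j
A = 322080 (A = -610*(-528) = 322080)
(((268795 + 79742) + 1328523) - 232501/4034055)/(D(-224, 1484) + A) = (((268795 + 79742) + 1328523) - 232501/4034055)/(((-224)² + 1487*1484) + 322080) = ((348537 + 1328523) - 232501*1/4034055)/((50176 + 2206708) + 322080) = (1677060 - 232501/4034055)/(2256884 + 322080) = (6765352045799/4034055)/2578964 = (6765352045799/4034055)*(1/2578964) = 6765352045799/10403682619020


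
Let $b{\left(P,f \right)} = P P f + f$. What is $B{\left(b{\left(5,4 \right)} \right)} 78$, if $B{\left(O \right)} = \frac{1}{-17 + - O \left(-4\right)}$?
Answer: $\frac{26}{133} \approx 0.19549$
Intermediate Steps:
$b{\left(P,f \right)} = f + f P^{2}$ ($b{\left(P,f \right)} = P^{2} f + f = f P^{2} + f = f + f P^{2}$)
$B{\left(O \right)} = \frac{1}{-17 + 4 O}$
$B{\left(b{\left(5,4 \right)} \right)} 78 = \frac{1}{-17 + 4 \cdot 4 \left(1 + 5^{2}\right)} 78 = \frac{1}{-17 + 4 \cdot 4 \left(1 + 25\right)} 78 = \frac{1}{-17 + 4 \cdot 4 \cdot 26} \cdot 78 = \frac{1}{-17 + 4 \cdot 104} \cdot 78 = \frac{1}{-17 + 416} \cdot 78 = \frac{1}{399} \cdot 78 = \frac{26}{133}$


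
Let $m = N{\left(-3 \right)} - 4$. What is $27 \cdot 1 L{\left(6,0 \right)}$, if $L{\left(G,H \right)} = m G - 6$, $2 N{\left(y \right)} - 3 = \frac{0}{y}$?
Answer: $-567$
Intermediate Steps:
$N{\left(y \right)} = \frac{3}{2}$ ($N{\left(y \right)} = \frac{3}{2} + \frac{0 \frac{1}{y}}{2} = \frac{3}{2} + \frac{1}{2} \cdot 0 = \frac{3}{2} + 0 = \frac{3}{2}$)
$m = - \frac{5}{2}$ ($m = \frac{3}{2} - 4 = - \frac{5}{2} \approx -2.5$)
$L{\left(G,H \right)} = -6 - \frac{5 G}{2}$ ($L{\left(G,H \right)} = - \frac{5 G}{2} - 6 = -6 - \frac{5 G}{2}$)
$27 \cdot 1 L{\left(6,0 \right)} = 27 \cdot 1 \left(-6 - 15\right) = 27 \left(-6 - 15\right) = 27 \left(-21\right) = -567$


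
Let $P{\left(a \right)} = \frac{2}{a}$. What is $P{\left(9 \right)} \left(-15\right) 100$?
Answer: $- \frac{1000}{3} \approx -333.33$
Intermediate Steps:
$P{\left(9 \right)} \left(-15\right) 100 = \frac{2}{9} \left(-15\right) 100 = \left(- \frac{10}{3}\right) 100 = - \frac{1000}{3}$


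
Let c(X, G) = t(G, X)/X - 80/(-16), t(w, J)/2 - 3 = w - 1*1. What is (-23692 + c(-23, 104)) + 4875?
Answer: -432888/23 ≈ -18821.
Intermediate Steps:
t(w, J) = 4 + 2*w (t(w, J) = 6 + 2*(w - 1*1) = 6 + 2*(w - 1) = 6 + 2*(-1 + w) = 6 + (-2 + 2*w) = 4 + 2*w)
c(X, G) = 5 + (4 + 2*G)/X (c(X, G) = (4 + 2*G)/X - 80/(-16) = (4 + 2*G)/X - 80*(-1/16) = (4 + 2*G)/X + 5 = 5 + (4 + 2*G)/X)
(-23692 + c(-23, 104)) + 4875 = (-23692 + (4 + 2*104 + 5*(-23))/(-23)) + 4875 = (-23692 - (4 + 208 - 115)/23) + 4875 = (-23692 - 1/23*97) + 4875 = (-23692 - 97/23) + 4875 = -545013/23 + 4875 = -432888/23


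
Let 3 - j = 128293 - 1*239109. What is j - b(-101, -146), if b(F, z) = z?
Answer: 110965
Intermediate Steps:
j = 110819 (j = 3 - (128293 - 1*239109) = 3 - (128293 - 239109) = 3 - 1*(-110816) = 3 + 110816 = 110819)
j - b(-101, -146) = 110819 - 1*(-146) = 110819 + 146 = 110965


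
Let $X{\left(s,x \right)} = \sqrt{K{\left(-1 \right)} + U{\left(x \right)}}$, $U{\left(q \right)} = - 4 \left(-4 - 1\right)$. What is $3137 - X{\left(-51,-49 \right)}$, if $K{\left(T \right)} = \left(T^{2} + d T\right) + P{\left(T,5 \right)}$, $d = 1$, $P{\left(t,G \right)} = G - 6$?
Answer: $3137 - \sqrt{19} \approx 3132.6$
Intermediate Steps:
$P{\left(t,G \right)} = -6 + G$ ($P{\left(t,G \right)} = G - 6 = -6 + G$)
$U{\left(q \right)} = 20$ ($U{\left(q \right)} = \left(-4\right) \left(-5\right) = 20$)
$K{\left(T \right)} = -1 + T + T^{2}$ ($K{\left(T \right)} = \left(T^{2} + 1 T\right) + \left(-6 + 5\right) = \left(T^{2} + T\right) - 1 = \left(T + T^{2}\right) - 1 = -1 + T + T^{2}$)
$X{\left(s,x \right)} = \sqrt{19}$ ($X{\left(s,x \right)} = \sqrt{\left(-1 - 1 + \left(-1\right)^{2}\right) + 20} = \sqrt{\left(-1 - 1 + 1\right) + 20} = \sqrt{-1 + 20} = \sqrt{19}$)
$3137 - X{\left(-51,-49 \right)} = 3137 - \sqrt{19}$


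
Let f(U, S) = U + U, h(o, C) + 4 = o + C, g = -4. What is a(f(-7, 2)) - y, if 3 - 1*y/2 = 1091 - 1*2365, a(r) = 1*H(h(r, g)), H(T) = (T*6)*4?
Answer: -3082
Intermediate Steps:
h(o, C) = -4 + C + o (h(o, C) = -4 + (o + C) = -4 + (C + o) = -4 + C + o)
f(U, S) = 2*U
H(T) = 24*T (H(T) = (6*T)*4 = 24*T)
a(r) = -192 + 24*r (a(r) = 1*(24*(-4 - 4 + r)) = 1*(24*(-8 + r)) = 1*(-192 + 24*r) = -192 + 24*r)
y = 2554 (y = 6 - 2*(1091 - 1*2365) = 6 - 2*(1091 - 2365) = 6 - 2*(-1274) = 6 + 2548 = 2554)
a(f(-7, 2)) - y = (-192 + 24*(2*(-7))) - 1*2554 = (-192 + 24*(-14)) - 2554 = (-192 - 336) - 2554 = -528 - 2554 = -3082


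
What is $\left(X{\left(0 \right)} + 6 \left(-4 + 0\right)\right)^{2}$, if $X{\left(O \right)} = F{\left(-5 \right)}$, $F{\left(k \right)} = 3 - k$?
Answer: $256$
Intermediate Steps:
$X{\left(O \right)} = 8$ ($X{\left(O \right)} = 3 - -5 = 3 + 5 = 8$)
$\left(X{\left(0 \right)} + 6 \left(-4 + 0\right)\right)^{2} = \left(8 + 6 \left(-4 + 0\right)\right)^{2} = \left(8 + 6 \left(-4\right)\right)^{2} = \left(8 - 24\right)^{2} = \left(-16\right)^{2} = 256$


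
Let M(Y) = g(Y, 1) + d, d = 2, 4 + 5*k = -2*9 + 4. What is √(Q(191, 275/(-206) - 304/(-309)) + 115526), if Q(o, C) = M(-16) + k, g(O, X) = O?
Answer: √2887710/5 ≈ 339.87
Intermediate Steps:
k = -18/5 (k = -⅘ + (-2*9 + 4)/5 = -⅘ + (-18 + 4)/5 = -⅘ + (⅕)*(-14) = -⅘ - 14/5 = -18/5 ≈ -3.6000)
M(Y) = 2 + Y (M(Y) = Y + 2 = 2 + Y)
Q(o, C) = -88/5 (Q(o, C) = (2 - 16) - 18/5 = -14 - 18/5 = -88/5)
√(Q(191, 275/(-206) - 304/(-309)) + 115526) = √(-88/5 + 115526) = √(577542/5) = √2887710/5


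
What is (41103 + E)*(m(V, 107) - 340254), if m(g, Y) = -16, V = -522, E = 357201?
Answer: -135530902080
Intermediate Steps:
(41103 + E)*(m(V, 107) - 340254) = (41103 + 357201)*(-16 - 340254) = 398304*(-340270) = -135530902080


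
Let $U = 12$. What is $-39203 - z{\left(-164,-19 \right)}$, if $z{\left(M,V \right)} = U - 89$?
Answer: $-39126$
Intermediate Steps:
$z{\left(M,V \right)} = -77$ ($z{\left(M,V \right)} = 12 - 89 = -77$)
$-39203 - z{\left(-164,-19 \right)} = -39203 - -77 = -39203 + 77 = -39126$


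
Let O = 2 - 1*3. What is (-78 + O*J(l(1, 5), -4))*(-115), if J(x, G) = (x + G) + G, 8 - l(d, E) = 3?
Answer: 8625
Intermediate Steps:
l(d, E) = 5 (l(d, E) = 8 - 1*3 = 8 - 3 = 5)
O = -1 (O = 2 - 3 = -1)
J(x, G) = x + 2*G (J(x, G) = (G + x) + G = x + 2*G)
(-78 + O*J(l(1, 5), -4))*(-115) = (-78 - (5 + 2*(-4)))*(-115) = (-78 - (5 - 8))*(-115) = (-78 - 1*(-3))*(-115) = (-78 + 3)*(-115) = -75*(-115) = 8625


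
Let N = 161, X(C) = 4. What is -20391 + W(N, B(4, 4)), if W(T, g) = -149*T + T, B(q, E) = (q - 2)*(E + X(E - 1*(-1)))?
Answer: -44219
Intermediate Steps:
B(q, E) = (-2 + q)*(4 + E) (B(q, E) = (q - 2)*(E + 4) = (-2 + q)*(4 + E))
W(T, g) = -148*T
-20391 + W(N, B(4, 4)) = -20391 - 148*161 = -20391 - 23828 = -44219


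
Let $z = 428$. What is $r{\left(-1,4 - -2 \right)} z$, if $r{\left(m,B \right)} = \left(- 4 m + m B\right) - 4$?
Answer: $-2568$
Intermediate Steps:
$r{\left(m,B \right)} = -4 - 4 m + B m$ ($r{\left(m,B \right)} = \left(- 4 m + B m\right) - 4 = -4 - 4 m + B m$)
$r{\left(-1,4 - -2 \right)} z = \left(-4 - -4 + \left(4 - -2\right) \left(-1\right)\right) 428 = \left(-4 + 4 + \left(4 + 2\right) \left(-1\right)\right) 428 = \left(-4 + 4 + 6 \left(-1\right)\right) 428 = \left(-4 + 4 - 6\right) 428 = \left(-6\right) 428 = -2568$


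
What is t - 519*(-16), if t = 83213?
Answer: 91517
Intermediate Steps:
t - 519*(-16) = 83213 - 519*(-16) = 83213 - 1*(-8304) = 83213 + 8304 = 91517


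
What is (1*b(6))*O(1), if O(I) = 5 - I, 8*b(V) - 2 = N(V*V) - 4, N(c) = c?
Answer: 17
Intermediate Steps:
b(V) = -¼ + V²/8 (b(V) = ¼ + (V*V - 4)/8 = ¼ + (V² - 4)/8 = ¼ + (-4 + V²)/8 = ¼ + (-½ + V²/8) = -¼ + V²/8)
(1*b(6))*O(1) = (1*(-¼ + (⅛)*6²))*(5 - 1*1) = (1*(-¼ + (⅛)*36))*(5 - 1) = (1*(-¼ + 9/2))*4 = (1*(17/4))*4 = (17/4)*4 = 17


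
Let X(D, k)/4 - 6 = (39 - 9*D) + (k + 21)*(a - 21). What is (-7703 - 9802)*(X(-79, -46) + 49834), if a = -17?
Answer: -991798290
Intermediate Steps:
X(D, k) = -3012 - 152*k - 36*D (X(D, k) = 24 + 4*((39 - 9*D) + (k + 21)*(-17 - 21)) = 24 + 4*((39 - 9*D) + (21 + k)*(-38)) = 24 + 4*((39 - 9*D) + (-798 - 38*k)) = 24 + 4*(-759 - 38*k - 9*D) = 24 + (-3036 - 152*k - 36*D) = -3012 - 152*k - 36*D)
(-7703 - 9802)*(X(-79, -46) + 49834) = (-7703 - 9802)*((-3012 - 152*(-46) - 36*(-79)) + 49834) = -17505*((-3012 + 6992 + 2844) + 49834) = -17505*(6824 + 49834) = -17505*56658 = -991798290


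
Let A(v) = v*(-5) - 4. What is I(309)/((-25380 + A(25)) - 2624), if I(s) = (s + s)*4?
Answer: -2472/28133 ≈ -0.087868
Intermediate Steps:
I(s) = 8*s (I(s) = (2*s)*4 = 8*s)
A(v) = -4 - 5*v (A(v) = -5*v - 4 = -4 - 5*v)
I(309)/((-25380 + A(25)) - 2624) = (8*309)/((-25380 + (-4 - 5*25)) - 2624) = 2472/((-25380 + (-4 - 125)) - 2624) = 2472/((-25380 - 129) - 2624) = 2472/(-25509 - 2624) = 2472/(-28133) = 2472*(-1/28133) = -2472/28133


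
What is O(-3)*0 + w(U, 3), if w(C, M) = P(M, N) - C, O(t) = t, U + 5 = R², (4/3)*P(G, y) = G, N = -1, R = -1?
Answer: 25/4 ≈ 6.2500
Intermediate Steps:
P(G, y) = 3*G/4
U = -4 (U = -5 + (-1)² = -5 + 1 = -4)
w(C, M) = -C + 3*M/4 (w(C, M) = 3*M/4 - C = -C + 3*M/4)
O(-3)*0 + w(U, 3) = -3*0 + (-1*(-4) + (¾)*3) = 0 + (4 + 9/4) = 0 + 25/4 = 25/4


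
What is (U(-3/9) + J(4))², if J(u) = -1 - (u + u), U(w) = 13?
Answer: 16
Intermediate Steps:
J(u) = -1 - 2*u
(U(-3/9) + J(4))² = (13 + (-1 - 2*4))² = (13 + (-1 - 8))² = (13 - 9)² = 4² = 16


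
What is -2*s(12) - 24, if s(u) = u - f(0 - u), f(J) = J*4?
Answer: -144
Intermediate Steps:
f(J) = 4*J
s(u) = 5*u (s(u) = u - 4*(0 - u) = u - 4*(-u) = u - (-4)*u = u + 4*u = 5*u)
-2*s(12) - 24 = -10*12 - 24 = -2*60 - 24 = -120 - 24 = -144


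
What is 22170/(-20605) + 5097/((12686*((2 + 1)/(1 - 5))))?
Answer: -42128020/26139503 ≈ -1.6117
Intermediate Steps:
22170/(-20605) + 5097/((12686*((2 + 1)/(1 - 5)))) = 22170*(-1/20605) + 5097/((12686*(3/(-4)))) = -4434/4121 + 5097/((12686*(3*(-¼)))) = -4434/4121 + 5097/((12686*(-¾))) = -4434/4121 + 5097/(-19029/2) = -4434/4121 + 5097*(-2/19029) = -4434/4121 - 3398/6343 = -42128020/26139503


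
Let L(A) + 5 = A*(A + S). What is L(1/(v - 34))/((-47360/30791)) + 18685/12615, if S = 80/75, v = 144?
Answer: 1366460378299/289164057600 ≈ 4.7256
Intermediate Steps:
S = 16/15 (S = 80*(1/75) = 16/15 ≈ 1.0667)
L(A) = -5 + A*(16/15 + A) (L(A) = -5 + A*(A + 16/15) = -5 + A*(16/15 + A))
L(1/(v - 34))/((-47360/30791)) + 18685/12615 = (-5 + (1/(144 - 34))**2 + 16/(15*(144 - 34)))/((-47360/30791)) + 18685/12615 = (-5 + (1/110)**2 + (16/15)/110)/((-47360*1/30791)) + 18685*(1/12615) = (-5 + (1/110)**2 + (16/15)*(1/110))/(-47360/30791) + 3737/2523 = (-5 + 1/12100 + 8/825)*(-30791/47360) + 3737/2523 = -36229/7260*(-30791/47360) + 3737/2523 = 1115527139/343833600 + 3737/2523 = 1366460378299/289164057600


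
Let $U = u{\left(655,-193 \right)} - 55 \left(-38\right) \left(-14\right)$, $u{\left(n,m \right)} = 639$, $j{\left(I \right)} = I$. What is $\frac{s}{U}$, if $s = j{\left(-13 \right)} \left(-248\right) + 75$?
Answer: $- \frac{3299}{28621} \approx -0.11527$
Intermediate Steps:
$s = 3299$ ($s = \left(-13\right) \left(-248\right) + 75 = 3224 + 75 = 3299$)
$U = -28621$ ($U = 639 - 55 \left(-38\right) \left(-14\right) = 639 - \left(-2090\right) \left(-14\right) = 639 - 29260 = -28621$)
$\frac{s}{U} = \frac{3299}{-28621} = 3299 \left(- \frac{1}{28621}\right) = - \frac{3299}{28621}$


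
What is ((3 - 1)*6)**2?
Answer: 144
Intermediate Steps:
((3 - 1)*6)**2 = (2*6)**2 = 12**2 = 144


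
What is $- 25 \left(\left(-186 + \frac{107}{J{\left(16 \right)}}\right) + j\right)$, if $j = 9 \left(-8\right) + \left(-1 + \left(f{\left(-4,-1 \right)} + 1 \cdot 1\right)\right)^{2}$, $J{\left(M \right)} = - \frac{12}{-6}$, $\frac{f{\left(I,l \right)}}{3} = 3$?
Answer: $\frac{6175}{2} \approx 3087.5$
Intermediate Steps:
$f{\left(I,l \right)} = 9$ ($f{\left(I,l \right)} = 3 \cdot 3 = 9$)
$J{\left(M \right)} = 2$ ($J{\left(M \right)} = \left(-12\right) \left(- \frac{1}{6}\right) = 2$)
$j = 9$ ($j = 9 \left(-8\right) + \left(-1 + \left(9 + 1 \cdot 1\right)\right)^{2} = -72 + \left(-1 + \left(9 + 1\right)\right)^{2} = -72 + \left(-1 + 10\right)^{2} = -72 + 9^{2} = -72 + 81 = 9$)
$- 25 \left(\left(-186 + \frac{107}{J{\left(16 \right)}}\right) + j\right) = - 25 \left(\left(-186 + \frac{107}{2}\right) + 9\right) = - 25 \left(- \frac{265}{2} + 9\right) = \left(-25\right) \left(- \frac{247}{2}\right) = \frac{6175}{2}$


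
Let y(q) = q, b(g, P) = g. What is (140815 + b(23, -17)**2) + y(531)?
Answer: 141875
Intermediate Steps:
(140815 + b(23, -17)**2) + y(531) = (140815 + 23**2) + 531 = (140815 + 529) + 531 = 141344 + 531 = 141875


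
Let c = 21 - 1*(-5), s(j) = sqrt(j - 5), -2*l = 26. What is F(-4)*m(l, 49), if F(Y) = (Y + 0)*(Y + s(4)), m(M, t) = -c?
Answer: -416 + 104*I ≈ -416.0 + 104.0*I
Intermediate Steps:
l = -13 (l = -1/2*26 = -13)
s(j) = sqrt(-5 + j)
c = 26 (c = 21 + 5 = 26)
m(M, t) = -26 (m(M, t) = -1*26 = -26)
F(Y) = Y*(I + Y) (F(Y) = (Y + 0)*(Y + sqrt(-5 + 4)) = Y*(Y + sqrt(-1)) = Y*(Y + I) = Y*(I + Y))
F(-4)*m(l, 49) = -4*(I - 4)*(-26) = -4*(-4 + I)*(-26) = (16 - 4*I)*(-26) = -416 + 104*I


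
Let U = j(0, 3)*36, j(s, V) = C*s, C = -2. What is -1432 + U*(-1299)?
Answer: -1432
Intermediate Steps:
j(s, V) = -2*s
U = 0 (U = -2*0*36 = 0*36 = 0)
-1432 + U*(-1299) = -1432 + 0*(-1299) = -1432 + 0 = -1432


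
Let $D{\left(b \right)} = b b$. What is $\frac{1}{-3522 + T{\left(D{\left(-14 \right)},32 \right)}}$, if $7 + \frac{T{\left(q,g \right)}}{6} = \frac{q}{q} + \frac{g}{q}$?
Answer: $- \frac{49}{174294} \approx -0.00028113$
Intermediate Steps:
$D{\left(b \right)} = b^{2}$
$T{\left(q,g \right)} = -36 + \frac{6 g}{q}$ ($T{\left(q,g \right)} = -42 + 6 \left(\frac{q}{q} + \frac{g}{q}\right) = -42 + 6 \left(1 + \frac{g}{q}\right) = -42 + \left(6 + \frac{6 g}{q}\right) = -36 + \frac{6 g}{q}$)
$\frac{1}{-3522 + T{\left(D{\left(-14 \right)},32 \right)}} = \frac{1}{-3522 - \left(36 - \frac{192}{\left(-14\right)^{2}}\right)} = \frac{1}{-3522 - \left(36 - \frac{192}{196}\right)} = \frac{1}{-3522 - \left(36 - \frac{48}{49}\right)} = \frac{1}{-3522 + \left(-36 + \frac{48}{49}\right)} = \frac{1}{-3522 - \frac{1716}{49}} = \frac{1}{- \frac{174294}{49}} = - \frac{49}{174294}$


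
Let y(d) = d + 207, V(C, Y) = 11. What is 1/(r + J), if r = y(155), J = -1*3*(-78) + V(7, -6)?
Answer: 1/607 ≈ 0.0016474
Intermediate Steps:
y(d) = 207 + d
J = 245 (J = -1*3*(-78) + 11 = -3*(-78) + 11 = 234 + 11 = 245)
r = 362 (r = 207 + 155 = 362)
1/(r + J) = 1/(362 + 245) = 1/607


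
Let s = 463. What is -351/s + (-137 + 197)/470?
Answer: -13719/21761 ≈ -0.63044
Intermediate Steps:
-351/s + (-137 + 197)/470 = -351/463 + (-137 + 197)/470 = -351*1/463 + 60*(1/470) = -351/463 + 6/47 = -13719/21761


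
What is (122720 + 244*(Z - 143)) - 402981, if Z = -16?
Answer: -319057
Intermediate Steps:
(122720 + 244*(Z - 143)) - 402981 = (122720 + 244*(-16 - 143)) - 402981 = (122720 + 244*(-159)) - 402981 = (122720 - 38796) - 402981 = 83924 - 402981 = -319057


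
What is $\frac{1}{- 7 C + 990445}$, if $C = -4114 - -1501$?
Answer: $\frac{1}{1008736} \approx 9.9134 \cdot 10^{-7}$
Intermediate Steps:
$C = -2613$ ($C = -4114 + 1501 = -2613$)
$\frac{1}{- 7 C + 990445} = \frac{1}{\left(-7\right) \left(-2613\right) + 990445} = \frac{1}{18291 + 990445} = \frac{1}{1008736}$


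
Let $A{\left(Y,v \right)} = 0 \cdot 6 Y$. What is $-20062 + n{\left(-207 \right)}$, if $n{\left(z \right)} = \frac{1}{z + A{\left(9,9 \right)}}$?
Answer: $- \frac{4152835}{207} \approx -20062.0$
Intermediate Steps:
$A{\left(Y,v \right)} = 0$ ($A{\left(Y,v \right)} = 0 Y = 0$)
$n{\left(z \right)} = \frac{1}{z}$ ($n{\left(z \right)} = \frac{1}{z + 0} = \frac{1}{z}$)
$-20062 + n{\left(-207 \right)} = -20062 + \frac{1}{-207} = -20062 - \frac{1}{207} = - \frac{4152835}{207}$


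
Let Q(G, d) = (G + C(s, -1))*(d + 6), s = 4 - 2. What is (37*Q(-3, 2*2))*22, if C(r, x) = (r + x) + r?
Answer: 0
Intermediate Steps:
s = 2
C(r, x) = x + 2*r
Q(G, d) = (3 + G)*(6 + d) (Q(G, d) = (G + (-1 + 2*2))*(d + 6) = (G + (-1 + 4))*(6 + d) = (G + 3)*(6 + d) = (3 + G)*(6 + d))
(37*Q(-3, 2*2))*22 = (37*(18 + 3*(2*2) + 6*(-3) - 6*2))*22 = (37*(18 + 3*4 - 18 - 3*4))*22 = (37*(18 + 12 - 18 - 12))*22 = (37*0)*22 = 0*22 = 0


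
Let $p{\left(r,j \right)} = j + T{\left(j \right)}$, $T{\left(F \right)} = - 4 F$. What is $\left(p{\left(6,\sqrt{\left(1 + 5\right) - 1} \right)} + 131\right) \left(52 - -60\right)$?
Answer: $14672 - 336 \sqrt{5} \approx 13921.0$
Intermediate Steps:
$p{\left(r,j \right)} = - 3 j$ ($p{\left(r,j \right)} = j - 4 j = - 3 j$)
$\left(p{\left(6,\sqrt{\left(1 + 5\right) - 1} \right)} + 131\right) \left(52 - -60\right) = \left(- 3 \sqrt{\left(1 + 5\right) - 1} + 131\right) \left(52 - -60\right) = \left(- 3 \sqrt{6 - 1} + 131\right) \left(52 + 60\right) = \left(- 3 \sqrt{5} + 131\right) 112 = \left(131 - 3 \sqrt{5}\right) 112 = 14672 - 336 \sqrt{5}$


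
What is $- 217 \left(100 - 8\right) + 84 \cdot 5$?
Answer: $-19544$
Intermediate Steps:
$- 217 \left(100 - 8\right) + 84 \cdot 5 = - 217 \left(100 - 8\right) + 420 = \left(-217\right) 92 + 420 = -19964 + 420 = -19544$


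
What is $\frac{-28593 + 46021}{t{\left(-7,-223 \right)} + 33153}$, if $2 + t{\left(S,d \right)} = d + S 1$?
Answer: $\frac{17428}{32921} \approx 0.52939$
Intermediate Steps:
$t{\left(S,d \right)} = -2 + S + d$ ($t{\left(S,d \right)} = -2 + \left(d + S 1\right) = -2 + \left(d + S\right) = -2 + \left(S + d\right) = -2 + S + d$)
$\frac{-28593 + 46021}{t{\left(-7,-223 \right)} + 33153} = \frac{-28593 + 46021}{\left(-2 - 7 - 223\right) + 33153} = \frac{17428}{-232 + 33153} = \frac{17428}{32921}$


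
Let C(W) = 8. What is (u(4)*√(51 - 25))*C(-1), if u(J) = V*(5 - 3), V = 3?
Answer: 48*√26 ≈ 244.75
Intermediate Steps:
u(J) = 6 (u(J) = 3*(5 - 3) = 3*2 = 6)
(u(4)*√(51 - 25))*C(-1) = (6*√(51 - 25))*8 = (6*√26)*8 = 48*√26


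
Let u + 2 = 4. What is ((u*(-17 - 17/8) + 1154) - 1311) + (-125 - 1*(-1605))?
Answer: 5139/4 ≈ 1284.8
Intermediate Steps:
u = 2 (u = -2 + 4 = 2)
((u*(-17 - 17/8) + 1154) - 1311) + (-125 - 1*(-1605)) = ((2*(-17 - 17/8) + 1154) - 1311) + (-125 - 1*(-1605)) = ((2*(-17 - 17*⅛) + 1154) - 1311) + (-125 + 1605) = ((2*(-17 - 17/8) + 1154) - 1311) + 1480 = ((2*(-153/8) + 1154) - 1311) + 1480 = ((-153/4 + 1154) - 1311) + 1480 = (4463/4 - 1311) + 1480 = -781/4 + 1480 = 5139/4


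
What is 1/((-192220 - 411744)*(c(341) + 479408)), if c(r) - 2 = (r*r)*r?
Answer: -1/24237818799684 ≈ -4.1258e-14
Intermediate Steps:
c(r) = 2 + r**3 (c(r) = 2 + (r*r)*r = 2 + r**2*r = 2 + r**3)
1/((-192220 - 411744)*(c(341) + 479408)) = 1/((-192220 - 411744)*((2 + 341**3) + 479408)) = 1/(-603964*((2 + 39651821) + 479408)) = 1/(-603964*(39651823 + 479408)) = 1/(-603964*40131231) = 1/(-24237818799684) = -1/24237818799684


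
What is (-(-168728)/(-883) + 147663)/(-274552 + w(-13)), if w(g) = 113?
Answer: -130217701/242329637 ≈ -0.53736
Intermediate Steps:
(-(-168728)/(-883) + 147663)/(-274552 + w(-13)) = (-(-168728)/(-883) + 147663)/(-274552 + 113) = (-(-168728)*(-1)/883 + 147663)/(-274439) = (-92*1834/883 + 147663)*(-1/274439) = (-168728/883 + 147663)*(-1/274439) = (130217701/883)*(-1/274439) = -130217701/242329637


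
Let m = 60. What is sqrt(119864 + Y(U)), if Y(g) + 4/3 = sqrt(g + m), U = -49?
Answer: sqrt(1078764 + 9*sqrt(11))/3 ≈ 346.22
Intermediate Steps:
Y(g) = -4/3 + sqrt(60 + g) (Y(g) = -4/3 + sqrt(g + 60) = -4/3 + sqrt(60 + g))
sqrt(119864 + Y(U)) = sqrt(119864 + (-4/3 + sqrt(60 - 49))) = sqrt(119864 + (-4/3 + sqrt(11))) = sqrt(359588/3 + sqrt(11))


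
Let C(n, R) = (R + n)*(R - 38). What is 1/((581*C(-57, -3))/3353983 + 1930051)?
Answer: 3353983/6473359672393 ≈ 5.1812e-7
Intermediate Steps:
C(n, R) = (-38 + R)*(R + n) (C(n, R) = (R + n)*(-38 + R) = (-38 + R)*(R + n))
1/((581*C(-57, -3))/3353983 + 1930051) = 1/((581*((-3)**2 - 38*(-3) - 38*(-57) - 3*(-57)))/3353983 + 1930051) = 1/((581*(9 + 114 + 2166 + 171))*(1/3353983) + 1930051) = 1/((581*2460)*(1/3353983) + 1930051) = 1/(1429260*(1/3353983) + 1930051) = 1/(1429260/3353983 + 1930051) = 1/(6473359672393/3353983) = 3353983/6473359672393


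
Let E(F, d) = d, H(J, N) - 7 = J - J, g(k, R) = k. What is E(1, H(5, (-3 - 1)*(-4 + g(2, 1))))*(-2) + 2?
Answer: -12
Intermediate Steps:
H(J, N) = 7 (H(J, N) = 7 + (J - J) = 7 + 0 = 7)
E(1, H(5, (-3 - 1)*(-4 + g(2, 1))))*(-2) + 2 = 7*(-2) + 2 = -14 + 2 = -12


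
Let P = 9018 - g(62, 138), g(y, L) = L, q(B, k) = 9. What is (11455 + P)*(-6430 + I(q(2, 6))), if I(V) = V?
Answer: -130571035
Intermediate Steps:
P = 8880 (P = 9018 - 1*138 = 9018 - 138 = 8880)
(11455 + P)*(-6430 + I(q(2, 6))) = (11455 + 8880)*(-6430 + 9) = 20335*(-6421) = -130571035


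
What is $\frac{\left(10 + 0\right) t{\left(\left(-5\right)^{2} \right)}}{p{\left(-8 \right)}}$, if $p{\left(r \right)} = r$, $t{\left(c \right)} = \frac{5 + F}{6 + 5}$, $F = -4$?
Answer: $- \frac{5}{44} \approx -0.11364$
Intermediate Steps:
$t{\left(c \right)} = \frac{1}{11}$ ($t{\left(c \right)} = \frac{5 - 4}{6 + 5} = 1 \cdot \frac{1}{11} = \frac{1}{11}$)
$\frac{\left(10 + 0\right) t{\left(\left(-5\right)^{2} \right)}}{p{\left(-8 \right)}} = \frac{\left(10 + 0\right) \frac{1}{11}}{-8} = 10 \cdot \frac{1}{11} \left(- \frac{1}{8}\right) = \frac{10}{11} \left(- \frac{1}{8}\right) = - \frac{5}{44}$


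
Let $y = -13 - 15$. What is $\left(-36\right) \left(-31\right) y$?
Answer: $-31248$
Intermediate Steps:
$y = -28$ ($y = -13 - 15 = -28$)
$\left(-36\right) \left(-31\right) y = \left(-36\right) \left(-31\right) \left(-28\right) = 1116 \left(-28\right) = -31248$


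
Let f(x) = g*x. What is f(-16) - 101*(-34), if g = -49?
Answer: 4218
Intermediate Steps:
f(x) = -49*x
f(-16) - 101*(-34) = -49*(-16) - 101*(-34) = 784 + 3434 = 4218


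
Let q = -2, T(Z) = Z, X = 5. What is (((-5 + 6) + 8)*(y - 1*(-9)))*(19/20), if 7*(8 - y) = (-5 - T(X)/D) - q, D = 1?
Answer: 21717/140 ≈ 155.12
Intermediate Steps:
y = 64/7 (y = 8 - ((-5 - 5/1) - 1*(-2))/7 = 8 - ((-5 - 5) + 2)/7 = 8 - (-10 + 2)/7 = 8 - 1/7*(-8) = 8 + 8/7 = 64/7 ≈ 9.1429)
(((-5 + 6) + 8)*(y - 1*(-9)))*(19/20) = (((-5 + 6) + 8)*(64/7 - 1*(-9)))*(19/20) = ((1 + 8)*(64/7 + 9))*(19*(1/20)) = (9*(127/7))*(19/20) = (1143/7)*(19/20) = 21717/140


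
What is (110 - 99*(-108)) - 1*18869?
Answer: -8067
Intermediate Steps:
(110 - 99*(-108)) - 1*18869 = (110 + 10692) - 18869 = 10802 - 18869 = -8067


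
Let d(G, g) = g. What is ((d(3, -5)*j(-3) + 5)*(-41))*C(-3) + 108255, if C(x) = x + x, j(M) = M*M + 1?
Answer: 97185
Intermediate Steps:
j(M) = 1 + M**2 (j(M) = M**2 + 1 = 1 + M**2)
C(x) = 2*x
((d(3, -5)*j(-3) + 5)*(-41))*C(-3) + 108255 = ((-5*(1 + (-3)**2) + 5)*(-41))*(2*(-3)) + 108255 = ((-5*(1 + 9) + 5)*(-41))*(-6) + 108255 = ((-5*10 + 5)*(-41))*(-6) + 108255 = ((-50 + 5)*(-41))*(-6) + 108255 = -45*(-41)*(-6) + 108255 = 1845*(-6) + 108255 = -11070 + 108255 = 97185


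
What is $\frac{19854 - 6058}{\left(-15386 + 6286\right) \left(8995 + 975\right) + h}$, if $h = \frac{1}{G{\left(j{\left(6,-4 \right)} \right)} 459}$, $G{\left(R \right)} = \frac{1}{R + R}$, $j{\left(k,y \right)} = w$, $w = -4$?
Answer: $- \frac{1583091}{10410923252} \approx -0.00015206$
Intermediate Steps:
$j{\left(k,y \right)} = -4$
$G{\left(R \right)} = \frac{1}{2 R}$
$h = - \frac{8}{459}$ ($h = \frac{1}{\frac{1}{2 \left(-4\right)} 459} = \frac{1}{\frac{1}{2} \left(- \frac{1}{4}\right) 459} = \frac{1}{\left(- \frac{1}{8}\right) 459} = \frac{1}{- \frac{459}{8}} = - \frac{8}{459} \approx -0.017429$)
$\frac{19854 - 6058}{\left(-15386 + 6286\right) \left(8995 + 975\right) + h} = \frac{19854 - 6058}{\left(-15386 + 6286\right) \left(8995 + 975\right) - \frac{8}{459}} = \frac{13796}{\left(-9100\right) 9970 - \frac{8}{459}} = \frac{13796}{-90727000 - \frac{8}{459}} = \frac{13796}{- \frac{41643693008}{459}} = 13796 \left(- \frac{459}{41643693008}\right) = - \frac{1583091}{10410923252}$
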